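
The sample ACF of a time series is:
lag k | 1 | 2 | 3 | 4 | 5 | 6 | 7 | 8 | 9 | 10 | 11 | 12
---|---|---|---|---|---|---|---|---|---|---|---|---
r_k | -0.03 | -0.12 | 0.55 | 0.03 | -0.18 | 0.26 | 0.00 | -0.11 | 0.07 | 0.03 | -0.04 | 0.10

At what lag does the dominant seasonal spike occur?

The largest autocorrelation is r_3 = 0.55, with a weaker echo at lag 6 (0.26); the remaining lags stay at or below 0.10.
The dominant spike at lag 3 indicates a seasonal period of 3.

3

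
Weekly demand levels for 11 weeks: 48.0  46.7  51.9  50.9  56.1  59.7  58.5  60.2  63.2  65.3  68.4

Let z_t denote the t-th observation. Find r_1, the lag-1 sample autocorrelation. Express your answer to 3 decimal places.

0.697

Mean z̄ = (48.0 + 46.7 + 51.9 + 50.9 + 56.1 + 59.7 + 58.5 + 60.2 + 63.2 + 65.3 + 68.4)/11 = 57.1727
Numerator Σ_{t=1}^{10}(z_t−z̄)(z_{t+1}−z̄) = 354.2265
Denominator Σ(z_t−z̄)² = 507.8618
r_1 = 354.2265 / 507.8618 = 0.697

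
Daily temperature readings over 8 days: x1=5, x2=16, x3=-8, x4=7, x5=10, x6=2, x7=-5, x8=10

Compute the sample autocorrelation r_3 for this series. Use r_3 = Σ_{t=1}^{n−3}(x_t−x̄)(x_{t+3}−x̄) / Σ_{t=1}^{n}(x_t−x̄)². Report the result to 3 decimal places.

Mean x̄ = (5 + 16 − 8 + 7 + 10 + 2 − 5 + 10)/8 = 4.6250
Deviations from mean: 0.3750, 11.3750, -12.6250, 2.3750, 5.3750, -2.6250, -9.6250, 5.3750
Σ(x_t−x̄)(x_{t+3}−x̄) = (0.8906) + (61.1406) + (33.1406) + (-22.8594) + (28.8906) = 101.2031
Denominator Σ(x_t−x̄)² = 451.8750
r_3 = 101.2031 / 451.8750 = 0.224

0.224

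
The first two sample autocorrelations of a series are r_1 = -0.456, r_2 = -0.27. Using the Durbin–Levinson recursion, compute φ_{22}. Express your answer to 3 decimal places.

-0.603

φ_{22} = (r_2 − r_1²) / (1 − r_1²)
r_1² = (-0.456)² = 0.207936
Numerator = -0.27 − 0.2079 = -0.4779; denominator = 1 − 0.2079 = 0.7921
φ_{22} = -0.4779 / 0.7921 = -0.603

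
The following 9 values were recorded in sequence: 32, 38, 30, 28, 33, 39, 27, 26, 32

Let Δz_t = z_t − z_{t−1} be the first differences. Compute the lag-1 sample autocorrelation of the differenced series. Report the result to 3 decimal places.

First differences Δz: 6, -8, -2, 5, 6, -12, -1, 6
Mean of differences = 0.0000
Numerator Σ(Δz_t−Δz̄)(Δz_{t+1}−Δz̄) = -78.0000
Denominator Σ(Δz_t−Δz̄)² = 346.0000
r_1(Δz) = -78.0000 / 346.0000 = -0.225

-0.225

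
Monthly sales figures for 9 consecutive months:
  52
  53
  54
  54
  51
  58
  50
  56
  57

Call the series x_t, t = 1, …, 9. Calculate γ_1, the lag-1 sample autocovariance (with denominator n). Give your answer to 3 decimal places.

-3.137

Mean x̄ = (52 + 53 + 54 + 54 + 51 + 58 + 50 + 56 + 57)/9 = 53.8889
Σ_{t=1}^{8}(x_t−x̄)(x_{t+1}−x̄) = -28.2346
γ_1 = -28.2346 / 9 = -3.137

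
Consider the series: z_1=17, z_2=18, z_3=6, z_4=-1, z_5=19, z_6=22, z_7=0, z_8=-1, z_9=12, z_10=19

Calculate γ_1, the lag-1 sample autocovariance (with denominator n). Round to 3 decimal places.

6.729

Mean z̄ = (17 + 18 + 6 − 1 + 19 + 22 + 0 − 1 + 12 + 19)/10 = 11.1000
Σ_{t=1}^{9}(z_t−z̄)(z_{t+1}−z̄) = 67.2900
γ_1 = 67.2900 / 10 = 6.729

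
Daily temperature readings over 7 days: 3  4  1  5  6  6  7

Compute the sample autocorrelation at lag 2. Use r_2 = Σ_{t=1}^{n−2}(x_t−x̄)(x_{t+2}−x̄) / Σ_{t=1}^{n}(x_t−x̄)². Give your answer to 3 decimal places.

0.169

Mean x̄ = (3 + 4 + 1 + 5 + 6 + 6 + 7)/7 = 4.5714
Deviations from mean: -1.5714, -0.5714, -3.5714, 0.4286, 1.4286, 1.4286, 2.4286
Numerator Σ_{t=1}^{5}(x_t−x̄)(x_{t+2}−x̄) = 4.3469
Denominator Σ(x_t−x̄)² = 25.7143
r_2 = 4.3469 / 25.7143 = 0.169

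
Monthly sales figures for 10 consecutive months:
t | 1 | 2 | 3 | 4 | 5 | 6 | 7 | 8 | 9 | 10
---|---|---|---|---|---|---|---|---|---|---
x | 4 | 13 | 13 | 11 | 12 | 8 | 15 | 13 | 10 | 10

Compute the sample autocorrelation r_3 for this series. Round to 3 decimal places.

Mean x̄ = (4 + 13 + 13 + 11 + 12 + 8 + 15 + 13 + 10 + 10)/10 = 10.9000
Numerator Σ_{t=1}^{7}(x_t−x̄)(x_{t+3}−x̄) = -2.8300
Denominator Σ(x_t−x̄)² = 88.9000
r_3 = -2.8300 / 88.9000 = -0.032

-0.032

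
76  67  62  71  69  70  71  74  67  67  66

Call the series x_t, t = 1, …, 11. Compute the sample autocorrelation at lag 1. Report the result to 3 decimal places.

Mean x̄ = (76 + 67 + 62 + 71 + 69 + 70 + 71 + 74 + 67 + 67 + 66)/11 = 69.0909
Numerator Σ_{t=1}^{10}(x_t−x̄)(x_{t+1}−x̄) = -1.7355
Denominator Σ(x_t−x̄)² = 152.9091
r_1 = -1.7355 / 152.9091 = -0.011

-0.011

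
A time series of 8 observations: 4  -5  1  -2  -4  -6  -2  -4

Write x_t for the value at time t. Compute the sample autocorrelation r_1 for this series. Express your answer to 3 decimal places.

Mean x̄ = (4 − 5 + 1 − 2 − 4 − 6 − 2 − 4)/8 = -2.2500
Σ(x_t−x̄)(x_{t+1}−x̄) = (-17.1875) + (-8.9375) + (0.8125) + (-0.4375) + (6.5625) + (-0.9375) + (-0.4375) = -20.5625
Denominator Σ(x_t−x̄)² = 77.5000
r_1 = -20.5625 / 77.5000 = -0.265

-0.265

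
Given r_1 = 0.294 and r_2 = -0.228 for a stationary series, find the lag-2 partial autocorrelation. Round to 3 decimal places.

-0.344

φ_{22} = (r_2 − r_1²) / (1 − r_1²)
r_1² = (0.294)² = 0.086436
Numerator = -0.228 − 0.0864 = -0.3144; denominator = 1 − 0.0864 = 0.9136
φ_{22} = -0.3144 / 0.9136 = -0.344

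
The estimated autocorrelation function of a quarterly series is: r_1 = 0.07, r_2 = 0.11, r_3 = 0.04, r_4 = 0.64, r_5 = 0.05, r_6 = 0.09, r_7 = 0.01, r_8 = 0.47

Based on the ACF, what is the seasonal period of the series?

The largest autocorrelation is r_4 = 0.64, with a weaker echo at lag 8 (0.47); the remaining lags stay at or below 0.11.
The dominant spike at lag 4 indicates a seasonal period of 4.

4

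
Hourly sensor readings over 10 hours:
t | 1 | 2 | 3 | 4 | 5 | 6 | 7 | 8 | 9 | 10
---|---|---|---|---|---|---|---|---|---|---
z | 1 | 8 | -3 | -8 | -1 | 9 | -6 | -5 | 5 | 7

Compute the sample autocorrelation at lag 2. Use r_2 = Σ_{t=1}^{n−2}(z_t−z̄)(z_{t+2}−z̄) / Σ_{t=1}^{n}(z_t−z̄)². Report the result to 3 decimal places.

-0.660

Mean z̄ = (1 + 8 − 3 − 8 − 1 + 9 − 6 − 5 + 5 + 7)/10 = 0.7000
Numerator Σ_{t=1}^{8}(z_t−z̄)(z_{t+2}−z̄) = -231.1800
Denominator Σ(z_t−z̄)² = 350.1000
r_2 = -231.1800 / 350.1000 = -0.660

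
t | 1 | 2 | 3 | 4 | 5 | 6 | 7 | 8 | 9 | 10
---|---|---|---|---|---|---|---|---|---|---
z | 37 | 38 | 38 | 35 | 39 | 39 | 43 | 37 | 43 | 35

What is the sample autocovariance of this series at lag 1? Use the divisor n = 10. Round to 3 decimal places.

Mean z̄ = (37 + 38 + 38 + 35 + 39 + 39 + 43 + 37 + 43 + 35)/10 = 38.4000
Σ_{t=1}^{9}(z_t−z̄)(z_{t+1}−z̄) = -25.3600
γ_1 = -25.3600 / 10 = -2.536

-2.536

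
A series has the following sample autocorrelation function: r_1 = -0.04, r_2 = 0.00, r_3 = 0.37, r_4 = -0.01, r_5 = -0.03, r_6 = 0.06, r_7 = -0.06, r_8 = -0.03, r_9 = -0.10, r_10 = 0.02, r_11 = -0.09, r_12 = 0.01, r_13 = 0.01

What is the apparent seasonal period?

The largest autocorrelation is r_3 = 0.37; the remaining lags stay at or below 0.06.
The dominant spike at lag 3 indicates a seasonal period of 3.

3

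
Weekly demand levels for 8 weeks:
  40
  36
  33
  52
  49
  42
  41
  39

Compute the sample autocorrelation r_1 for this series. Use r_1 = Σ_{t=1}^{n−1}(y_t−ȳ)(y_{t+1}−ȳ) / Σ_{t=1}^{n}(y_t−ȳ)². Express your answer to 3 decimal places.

Mean ȳ = (40 + 36 + 33 + 52 + 49 + 42 + 41 + 39)/8 = 41.5000
Deviations from mean: -1.5000, -5.5000, -8.5000, 10.5000, 7.5000, 0.5000, -0.5000, -2.5000
Numerator Σ_{t=1}^{7}(y_t−ȳ)(y_{t+1}−ȳ) = 49.2500
Denominator Σ(y_t−ȳ)² = 278.0000
r_1 = 49.2500 / 278.0000 = 0.177

0.177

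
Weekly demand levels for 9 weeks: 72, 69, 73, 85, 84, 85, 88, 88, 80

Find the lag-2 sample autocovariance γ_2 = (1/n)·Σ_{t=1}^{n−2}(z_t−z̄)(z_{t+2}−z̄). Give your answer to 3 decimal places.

6.993

Mean z̄ = (72 + 69 + 73 + 85 + 84 + 85 + 88 + 88 + 80)/9 = 80.4444
Σ_{t=1}^{7}(z_t−z̄)(z_{t+2}−z̄) = 62.9383
γ_2 = 62.9383 / 9 = 6.993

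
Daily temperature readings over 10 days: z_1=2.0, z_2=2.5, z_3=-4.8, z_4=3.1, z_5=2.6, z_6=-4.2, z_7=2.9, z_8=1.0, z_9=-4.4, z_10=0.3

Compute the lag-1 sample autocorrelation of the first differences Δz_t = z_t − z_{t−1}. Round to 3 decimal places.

-0.524

First differences Δz: 0.5, -7.3, 7.9, -0.5, -6.8, 7.1, -1.9, -5.4, 4.7
Mean of differences = -0.1889
Numerator Σ(Δz_t−Δz̄)(Δz_{t+1}−Δz̄) = -140.0990
Denominator Σ(Δz_t−Δz̄)² = 267.3889
r_1(Δz) = -140.0990 / 267.3889 = -0.524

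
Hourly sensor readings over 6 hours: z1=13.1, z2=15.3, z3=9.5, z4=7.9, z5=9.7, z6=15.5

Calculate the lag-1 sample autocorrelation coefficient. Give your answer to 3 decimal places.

Mean z̄ = (13.1 + 15.3 + 9.5 + 7.9 + 9.7 + 15.5)/6 = 11.8333
Deviations from mean: 1.2667, 3.4667, -2.3333, -3.9333, -2.1333, 3.6667
Σ(z_t−z̄)(z_{t+1}−z̄) = (4.3911) + (-8.0889) + (9.1778) + (8.3911) + (-7.8222) = 6.0489
Denominator Σ(z_t−z̄)² = 52.5333
r_1 = 6.0489 / 52.5333 = 0.115

0.115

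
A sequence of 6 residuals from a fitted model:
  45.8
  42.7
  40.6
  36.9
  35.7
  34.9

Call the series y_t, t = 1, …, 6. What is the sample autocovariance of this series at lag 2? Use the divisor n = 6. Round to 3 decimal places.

1.047

Mean ȳ = (45.8 + 42.7 + 40.6 + 36.9 + 35.7 + 34.9)/6 = 39.4333
Σ_{t=1}^{4}(y_t−ȳ)(y_{t+2}−ȳ) = 6.2811
γ_2 = 6.2811 / 6 = 1.047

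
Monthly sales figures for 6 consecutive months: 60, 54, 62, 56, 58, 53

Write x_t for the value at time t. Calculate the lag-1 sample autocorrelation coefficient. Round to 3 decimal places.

Mean x̄ = (60 + 54 + 62 + 56 + 58 + 53)/6 = 57.1667
Deviations from mean: 2.8333, -3.1667, 4.8333, -1.1667, 0.8333, -4.1667
Σ(x_t−x̄)(x_{t+1}−x̄) = (-8.9722) + (-15.3056) + (-5.6389) + (-0.9722) + (-3.4722) = -34.3611
Denominator Σ(x_t−x̄)² = 60.8333
r_1 = -34.3611 / 60.8333 = -0.565

-0.565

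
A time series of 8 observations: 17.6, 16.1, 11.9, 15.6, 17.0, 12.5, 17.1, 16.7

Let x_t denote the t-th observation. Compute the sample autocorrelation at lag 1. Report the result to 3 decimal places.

Mean x̄ = (17.6 + 16.1 + 11.9 + 15.6 + 17.0 + 12.5 + 17.1 + 16.7)/8 = 15.5625
Deviations from mean: 2.0375, 0.5375, -3.6625, 0.0375, 1.4375, -3.0625, 1.5375, 1.1375
Σ(x_t−x̄)(x_{t+1}−x̄) = (1.0952) + (-1.9686) + (-0.1373) + (0.0539) + (-4.4023) + (-4.7086) + (1.7489) = -8.3189
Denominator Σ(x_t−x̄)² = 32.9588
r_1 = -8.3189 / 32.9588 = -0.252

-0.252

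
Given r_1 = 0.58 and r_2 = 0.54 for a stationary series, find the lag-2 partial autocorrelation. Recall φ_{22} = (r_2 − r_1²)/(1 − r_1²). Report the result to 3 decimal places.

0.307

φ_{22} = (r_2 − r_1²) / (1 − r_1²)
r_1² = (0.58)² = 0.3364
Numerator = 0.54 − 0.3364 = 0.2036; denominator = 1 − 0.3364 = 0.6636
φ_{22} = 0.2036 / 0.6636 = 0.307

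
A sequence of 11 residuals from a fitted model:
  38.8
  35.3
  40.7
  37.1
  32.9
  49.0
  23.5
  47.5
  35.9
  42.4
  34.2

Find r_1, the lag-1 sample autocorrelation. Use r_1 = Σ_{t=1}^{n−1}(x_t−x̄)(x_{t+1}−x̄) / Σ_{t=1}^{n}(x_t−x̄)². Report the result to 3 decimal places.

-0.810

Mean x̄ = (38.8 + 35.3 + 40.7 + 37.1 + 32.9 + 49.0 + 23.5 + 47.5 + 35.9 + 42.4 + 34.2)/11 = 37.9364
Numerator Σ_{t=1}^{10}(x_t−x̄)(x_{t+1}−x̄) = -406.4077
Denominator Σ(x_t−x̄)² = 501.7055
r_1 = -406.4077 / 501.7055 = -0.810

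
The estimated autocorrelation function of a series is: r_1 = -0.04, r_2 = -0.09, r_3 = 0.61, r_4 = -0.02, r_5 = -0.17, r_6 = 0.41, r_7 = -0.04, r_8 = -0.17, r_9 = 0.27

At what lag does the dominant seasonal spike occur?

3

The largest autocorrelation is r_3 = 0.61, with weaker echoes at lags 6 (0.41) and 9 (0.27); the remaining lags stay at or below -0.02.
The dominant spike at lag 3 indicates a seasonal period of 3.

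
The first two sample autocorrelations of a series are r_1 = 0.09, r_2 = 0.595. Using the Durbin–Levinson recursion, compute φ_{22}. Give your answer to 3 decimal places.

φ_{22} = (r_2 − r_1²) / (1 − r_1²)
r_1² = (0.09)² = 0.0081
Numerator = 0.595 − 0.0081 = 0.5869; denominator = 1 − 0.0081 = 0.9919
φ_{22} = 0.5869 / 0.9919 = 0.592

0.592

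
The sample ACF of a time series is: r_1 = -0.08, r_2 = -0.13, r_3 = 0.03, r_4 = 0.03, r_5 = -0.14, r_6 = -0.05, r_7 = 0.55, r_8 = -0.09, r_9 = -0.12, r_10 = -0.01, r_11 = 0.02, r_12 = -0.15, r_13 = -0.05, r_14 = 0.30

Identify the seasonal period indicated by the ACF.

7

The largest autocorrelation is r_7 = 0.55, with a weaker echo at lag 14 (0.30); the remaining lags stay at or below 0.03.
The dominant spike at lag 7 indicates a seasonal period of 7.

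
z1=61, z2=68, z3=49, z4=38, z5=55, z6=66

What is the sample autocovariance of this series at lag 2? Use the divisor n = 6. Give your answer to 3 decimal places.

-69.981

Mean z̄ = (61 + 68 + 49 + 38 + 55 + 66)/6 = 56.1667
Deviations: 4.8333, 11.8333, -7.1667, -18.1667, -1.1667, 9.8333
Σ_{t=1}^{4}(z_t−z̄)(z_{t+2}−z̄) = -419.8889
γ_2 = -419.8889 / 6 = -69.981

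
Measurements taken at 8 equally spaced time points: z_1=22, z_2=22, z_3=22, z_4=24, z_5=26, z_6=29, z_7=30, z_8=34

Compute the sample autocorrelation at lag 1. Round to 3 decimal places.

Mean z̄ = (22 + 22 + 22 + 24 + 26 + 29 + 30 + 34)/8 = 26.1250
Numerator Σ_{t=1}^{7}(z_t−z̄)(z_{t+1}−z̄) = 84.3594
Denominator Σ(z_t−z̄)² = 140.8750
r_1 = 84.3594 / 140.8750 = 0.599

0.599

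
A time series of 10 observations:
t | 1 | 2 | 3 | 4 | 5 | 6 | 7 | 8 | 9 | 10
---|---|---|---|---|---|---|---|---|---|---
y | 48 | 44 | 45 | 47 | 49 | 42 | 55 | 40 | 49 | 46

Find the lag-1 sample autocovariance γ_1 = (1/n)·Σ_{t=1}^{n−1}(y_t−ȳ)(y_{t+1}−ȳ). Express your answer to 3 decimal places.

Mean ȳ = (48 + 44 + 45 + 47 + 49 + 42 + 55 + 40 + 49 + 46)/10 = 46.5000
Σ_{t=1}^{9}(y_t−ȳ)(y_{t+1}−ȳ) = -121.7500
γ_1 = -121.7500 / 10 = -12.175

-12.175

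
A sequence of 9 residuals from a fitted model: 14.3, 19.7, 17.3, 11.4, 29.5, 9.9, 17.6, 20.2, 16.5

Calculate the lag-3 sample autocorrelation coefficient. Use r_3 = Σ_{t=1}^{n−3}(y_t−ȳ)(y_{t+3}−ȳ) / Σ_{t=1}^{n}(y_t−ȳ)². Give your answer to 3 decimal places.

0.330

Mean ȳ = (14.3 + 19.7 + 17.3 + 11.4 + 29.5 + 9.9 + 17.6 + 20.2 + 16.5)/9 = 17.3778
Σ(y_t−ȳ)(y_{t+3}−ȳ) = (18.3983) + (28.1505) + (0.5816) + (-1.3284) + (34.2116) + (6.5638) = 86.5774
Denominator Σ(y_t−ȳ)² = 262.2556
r_3 = 86.5774 / 262.2556 = 0.330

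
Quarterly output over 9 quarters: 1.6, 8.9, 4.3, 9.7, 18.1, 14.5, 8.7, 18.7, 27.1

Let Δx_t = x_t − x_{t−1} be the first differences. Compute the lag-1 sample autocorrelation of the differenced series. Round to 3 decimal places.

-0.122

First differences Δx: 7.3, -4.6, 5.4, 8.4, -3.6, -5.8, 10.0, 8.4
Mean of differences = 3.1875
Numerator Σ(Δx_t−Δx̄)(Δx_{t+1}−Δx̄) = -37.8177
Denominator Σ(Δx_t−Δx̄)² = 310.0488
r_1(Δx) = -37.8177 / 310.0488 = -0.122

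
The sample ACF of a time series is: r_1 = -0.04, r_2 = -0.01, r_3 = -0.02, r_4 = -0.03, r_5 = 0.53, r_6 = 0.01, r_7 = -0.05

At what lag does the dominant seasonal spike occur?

The largest autocorrelation is r_5 = 0.53; the remaining lags stay at or below 0.01.
The dominant spike at lag 5 indicates a seasonal period of 5.

5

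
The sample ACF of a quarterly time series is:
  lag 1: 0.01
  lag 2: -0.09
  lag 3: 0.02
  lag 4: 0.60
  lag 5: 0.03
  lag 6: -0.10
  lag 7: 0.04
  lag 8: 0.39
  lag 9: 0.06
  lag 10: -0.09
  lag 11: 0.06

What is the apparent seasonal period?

4

The largest autocorrelation is r_4 = 0.60, with a weaker echo at lag 8 (0.39); the remaining lags stay at or below 0.06.
The dominant spike at lag 4 indicates a seasonal period of 4.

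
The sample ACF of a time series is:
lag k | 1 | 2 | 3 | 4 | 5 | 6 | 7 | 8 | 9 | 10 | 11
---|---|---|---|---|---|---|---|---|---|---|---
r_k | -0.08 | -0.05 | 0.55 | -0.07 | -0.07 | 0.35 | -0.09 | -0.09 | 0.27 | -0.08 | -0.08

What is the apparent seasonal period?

The largest autocorrelation is r_3 = 0.55, with weaker echoes at lags 6 (0.35) and 9 (0.27); the remaining lags stay at or below -0.05.
The dominant spike at lag 3 indicates a seasonal period of 3.

3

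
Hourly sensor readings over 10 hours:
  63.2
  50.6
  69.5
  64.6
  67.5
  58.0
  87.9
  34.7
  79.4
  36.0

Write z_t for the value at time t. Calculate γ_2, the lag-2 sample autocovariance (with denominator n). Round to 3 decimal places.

Mean z̄ = (63.2 + 50.6 + 69.5 + 64.6 + 67.5 + 58.0 + 87.9 + 34.7 + 79.4 + 36.0)/10 = 61.1400
Σ_{t=1}^{8}(z_t−z̄)(z_{t+2}−z̄) = 1429.6128
γ_2 = 1429.6128 / 10 = 142.961

142.961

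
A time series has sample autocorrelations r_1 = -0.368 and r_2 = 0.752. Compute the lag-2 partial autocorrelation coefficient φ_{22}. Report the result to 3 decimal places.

φ_{22} = (r_2 − r_1²) / (1 − r_1²)
r_1² = (-0.368)² = 0.135424
Numerator = 0.752 − 0.1354 = 0.6166; denominator = 1 − 0.1354 = 0.8646
φ_{22} = 0.6166 / 0.8646 = 0.713

0.713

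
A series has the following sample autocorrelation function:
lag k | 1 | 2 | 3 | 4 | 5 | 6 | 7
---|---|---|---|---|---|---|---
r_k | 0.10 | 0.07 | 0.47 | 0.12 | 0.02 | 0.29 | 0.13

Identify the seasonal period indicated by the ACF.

The largest autocorrelation is r_3 = 0.47, with a weaker echo at lag 6 (0.29); the remaining lags stay at or below 0.13.
The dominant spike at lag 3 indicates a seasonal period of 3.

3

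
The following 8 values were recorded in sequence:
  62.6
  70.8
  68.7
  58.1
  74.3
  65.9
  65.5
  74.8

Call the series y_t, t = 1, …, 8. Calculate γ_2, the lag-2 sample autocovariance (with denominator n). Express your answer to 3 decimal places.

Mean ȳ = (62.6 + 70.8 + 68.7 + 58.1 + 74.3 + 65.9 + 65.5 + 74.8)/8 = 67.5875
Deviations: -4.9875, 3.2125, 1.1125, -9.4875, 6.7125, -1.6875, -2.0875, 7.2125
Σ_{t=1}^{6}(y_t−ȳ)(y_{t+2}−ȳ) = -38.7328
γ_2 = -38.7328 / 8 = -4.842

-4.842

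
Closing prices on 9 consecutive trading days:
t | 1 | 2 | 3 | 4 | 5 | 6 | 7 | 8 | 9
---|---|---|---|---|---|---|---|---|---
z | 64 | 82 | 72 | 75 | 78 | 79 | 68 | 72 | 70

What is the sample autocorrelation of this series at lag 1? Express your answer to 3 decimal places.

-0.302

Mean z̄ = (64 + 82 + 72 + 75 + 78 + 79 + 68 + 72 + 70)/9 = 73.3333
Numerator Σ_{t=1}^{8}(z_t−z̄)(z_{t+1}−z̄) = -79.1111
Denominator Σ(z_t−z̄)² = 262.0000
r_1 = -79.1111 / 262.0000 = -0.302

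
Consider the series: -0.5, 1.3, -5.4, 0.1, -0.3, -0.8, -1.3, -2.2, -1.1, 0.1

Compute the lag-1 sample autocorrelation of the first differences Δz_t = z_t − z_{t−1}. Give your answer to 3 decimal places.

First differences Δz: 1.8, -6.7, 5.5, -0.4, -0.5, -0.5, -0.9, 1.1, 1.2
Mean of differences = 0.0667
Numerator Σ(Δz_t−Δz̄)(Δz_{t+1}−Δz̄) = -49.7244
Denominator Σ(Δz_t−Δz̄)² = 82.4600
r_1(Δz) = -49.7244 / 82.4600 = -0.603

-0.603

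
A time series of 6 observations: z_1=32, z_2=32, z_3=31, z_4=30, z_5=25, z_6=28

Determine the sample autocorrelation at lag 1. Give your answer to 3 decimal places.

0.408

Mean z̄ = (32 + 32 + 31 + 30 + 25 + 28)/6 = 29.6667
Deviations from mean: 2.3333, 2.3333, 1.3333, 0.3333, -4.6667, -1.6667
Σ(z_t−z̄)(z_{t+1}−z̄) = (5.4444) + (3.1111) + (0.4444) + (-1.5556) + (7.7778) = 15.2222
Denominator Σ(z_t−z̄)² = 37.3333
r_1 = 15.2222 / 37.3333 = 0.408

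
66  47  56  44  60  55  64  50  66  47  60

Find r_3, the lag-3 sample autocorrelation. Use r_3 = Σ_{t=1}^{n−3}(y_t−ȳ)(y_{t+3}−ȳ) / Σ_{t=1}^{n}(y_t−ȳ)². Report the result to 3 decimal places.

Mean ȳ = (66 + 47 + 56 + 44 + 60 + 55 + 64 + 50 + 66 + 47 + 60)/11 = 55.9091
Numerator Σ_{t=1}^{8}(y_t−ȳ)(y_{t+3}−ȳ) = -382.6612
Denominator Σ(y_t−ȳ)² = 638.9091
r_3 = -382.6612 / 638.9091 = -0.599

-0.599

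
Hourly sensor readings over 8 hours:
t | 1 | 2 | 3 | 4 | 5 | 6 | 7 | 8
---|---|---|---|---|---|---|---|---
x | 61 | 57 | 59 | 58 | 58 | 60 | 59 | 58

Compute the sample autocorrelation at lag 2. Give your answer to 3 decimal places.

-0.033

Mean x̄ = (61 + 57 + 59 + 58 + 58 + 60 + 59 + 58)/8 = 58.7500
Deviations from mean: 2.2500, -1.7500, 0.2500, -0.7500, -0.7500, 1.2500, 0.2500, -0.7500
Σ(x_t−x̄)(x_{t+2}−x̄) = (0.5625) + (1.3125) + (-0.1875) + (-0.9375) + (-0.1875) + (-0.9375) = -0.3750
Denominator Σ(x_t−x̄)² = 11.5000
r_2 = -0.3750 / 11.5000 = -0.033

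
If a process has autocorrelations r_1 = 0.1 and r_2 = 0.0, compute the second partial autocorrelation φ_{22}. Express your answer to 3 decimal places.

-0.010

φ_{22} = (r_2 − r_1²) / (1 − r_1²)
r_1² = (0.1)² = 0.01
Numerator = 0.0 − 0.0100 = -0.0100; denominator = 1 − 0.0100 = 0.9900
φ_{22} = -0.0100 / 0.9900 = -0.010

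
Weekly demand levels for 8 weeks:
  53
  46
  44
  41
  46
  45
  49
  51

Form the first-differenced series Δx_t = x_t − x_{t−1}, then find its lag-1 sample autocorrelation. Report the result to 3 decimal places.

0.044

First differences Δx: -7, -2, -3, 5, -1, 4, 2
Mean of differences = -0.2857
Numerator Σ(Δx_t−Δx̄)(Δx_{t+1}−Δx̄) = 4.7755
Denominator Σ(Δx_t−Δx̄)² = 107.4286
r_1(Δx) = 4.7755 / 107.4286 = 0.044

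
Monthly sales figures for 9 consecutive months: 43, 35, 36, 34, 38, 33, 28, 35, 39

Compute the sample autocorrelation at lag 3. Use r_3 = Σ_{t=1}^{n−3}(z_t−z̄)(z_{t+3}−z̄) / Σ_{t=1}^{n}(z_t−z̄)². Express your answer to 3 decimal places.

-0.088

Mean z̄ = (43 + 35 + 36 + 34 + 38 + 33 + 28 + 35 + 39)/9 = 35.6667
Σ(z_t−z̄)(z_{t+3}−z̄) = (-12.2222) + (-1.5556) + (-0.8889) + (12.7778) + (-1.5556) + (-8.8889) = -12.3333
Denominator Σ(z_t−z̄)² = 140.0000
r_3 = -12.3333 / 140.0000 = -0.088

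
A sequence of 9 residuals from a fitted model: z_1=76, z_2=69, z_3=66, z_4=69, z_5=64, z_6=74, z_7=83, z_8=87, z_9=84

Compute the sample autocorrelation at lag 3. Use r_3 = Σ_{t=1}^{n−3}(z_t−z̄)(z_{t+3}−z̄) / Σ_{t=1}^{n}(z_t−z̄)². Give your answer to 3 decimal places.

-0.224

Mean z̄ = (76 + 69 + 66 + 69 + 64 + 74 + 83 + 87 + 84)/9 = 74.6667
Numerator Σ_{t=1}^{6}(z_t−z̄)(z_{t+3}−z̄) = -126.3333
Denominator Σ(z_t−z̄)² = 564.0000
r_3 = -126.3333 / 564.0000 = -0.224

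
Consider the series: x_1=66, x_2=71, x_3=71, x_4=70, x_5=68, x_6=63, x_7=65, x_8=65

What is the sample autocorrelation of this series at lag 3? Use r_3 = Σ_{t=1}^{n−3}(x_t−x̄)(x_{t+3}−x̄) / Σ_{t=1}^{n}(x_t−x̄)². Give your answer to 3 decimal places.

Mean x̄ = (66 + 71 + 71 + 70 + 68 + 63 + 65 + 65)/8 = 67.3750
Deviations from mean: -1.3750, 3.6250, 3.6250, 2.6250, 0.6250, -4.3750, -2.3750, -2.3750
Numerator Σ_{t=1}^{5}(x_t−x̄)(x_{t+3}−x̄) = -24.9219
Denominator Σ(x_t−x̄)² = 65.8750
r_3 = -24.9219 / 65.8750 = -0.378

-0.378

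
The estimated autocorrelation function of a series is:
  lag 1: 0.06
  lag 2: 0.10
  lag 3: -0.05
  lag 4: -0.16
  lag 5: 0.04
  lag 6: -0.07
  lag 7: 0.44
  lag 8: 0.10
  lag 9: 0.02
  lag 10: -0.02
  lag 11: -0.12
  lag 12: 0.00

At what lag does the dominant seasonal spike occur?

7

The largest autocorrelation is r_7 = 0.44; the remaining lags stay at or below 0.10.
The dominant spike at lag 7 indicates a seasonal period of 7.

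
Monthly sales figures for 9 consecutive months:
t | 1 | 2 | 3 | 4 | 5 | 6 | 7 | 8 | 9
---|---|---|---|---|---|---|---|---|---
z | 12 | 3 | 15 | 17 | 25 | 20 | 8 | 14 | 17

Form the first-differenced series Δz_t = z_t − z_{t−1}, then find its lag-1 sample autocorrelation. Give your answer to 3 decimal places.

-0.217

First differences Δz: -9, 12, 2, 8, -5, -12, 6, 3
Mean of differences = 0.6250
Numerator Σ(Δz_t−Δz̄)(Δz_{t+1}−Δz̄) = -109.2656
Denominator Σ(Δz_t−Δz̄)² = 503.8750
r_1(Δz) = -109.2656 / 503.8750 = -0.217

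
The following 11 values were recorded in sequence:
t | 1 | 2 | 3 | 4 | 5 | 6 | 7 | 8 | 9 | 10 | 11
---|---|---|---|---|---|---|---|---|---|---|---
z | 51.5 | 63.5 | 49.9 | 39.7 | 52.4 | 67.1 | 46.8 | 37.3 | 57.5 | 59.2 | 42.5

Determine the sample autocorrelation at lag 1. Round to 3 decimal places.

-0.121

Mean z̄ = (51.5 + 63.5 + 49.9 + 39.7 + 52.4 + 67.1 + 46.8 + 37.3 + 57.5 + 59.2 + 42.5)/11 = 51.5818
Numerator Σ_{t=1}^{10}(z_t−z̄)(z_{t+1}−z̄) = -112.5967
Denominator Σ(z_t−z̄)² = 929.9164
r_1 = -112.5967 / 929.9164 = -0.121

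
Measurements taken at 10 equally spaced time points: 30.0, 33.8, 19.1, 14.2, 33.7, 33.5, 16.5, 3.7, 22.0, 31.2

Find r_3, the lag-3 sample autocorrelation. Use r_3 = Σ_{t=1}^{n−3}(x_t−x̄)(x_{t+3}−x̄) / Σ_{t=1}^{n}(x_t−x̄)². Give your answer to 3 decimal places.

-0.215

Mean x̄ = (30.0 + 33.8 + 19.1 + 14.2 + 33.7 + 33.5 + 16.5 + 3.7 + 22.0 + 31.2)/10 = 23.7700
Σ(x_t−x̄)(x_{t+3}−x̄) = (-59.6211) + (99.5979) + (-45.4391) + (69.5739) + (-199.2951) + (-17.2221) + (-54.0161) = -206.4217
Denominator Σ(x_t−x̄)² = 960.0810
r_3 = -206.4217 / 960.0810 = -0.215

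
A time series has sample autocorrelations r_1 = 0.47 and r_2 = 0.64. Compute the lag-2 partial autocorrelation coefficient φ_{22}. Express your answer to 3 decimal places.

φ_{22} = (r_2 − r_1²) / (1 − r_1²)
r_1² = (0.47)² = 0.2209
Numerator = 0.64 − 0.2209 = 0.4191; denominator = 1 − 0.2209 = 0.7791
φ_{22} = 0.4191 / 0.7791 = 0.538

0.538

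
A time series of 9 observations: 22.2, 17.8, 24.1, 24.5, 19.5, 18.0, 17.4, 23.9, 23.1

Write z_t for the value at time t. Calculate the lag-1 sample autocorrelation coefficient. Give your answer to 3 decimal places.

Mean z̄ = (22.2 + 17.8 + 24.1 + 24.5 + 19.5 + 18.0 + 17.4 + 23.9 + 23.1)/9 = 21.1667
Numerator Σ_{t=1}^{8}(z_t−z̄)(z_{t+1}−z̄) = 3.0622
Denominator Σ(z_t−z̄)² = 70.3200
r_1 = 3.0622 / 70.3200 = 0.044

0.044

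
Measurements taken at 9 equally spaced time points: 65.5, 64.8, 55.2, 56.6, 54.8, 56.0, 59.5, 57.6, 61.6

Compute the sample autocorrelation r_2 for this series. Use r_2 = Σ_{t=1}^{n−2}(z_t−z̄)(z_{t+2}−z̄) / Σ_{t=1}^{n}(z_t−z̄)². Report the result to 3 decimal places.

-0.085

Mean z̄ = (65.5 + 64.8 + 55.2 + 56.6 + 54.8 + 56.0 + 59.5 + 57.6 + 61.6)/9 = 59.0667
Numerator Σ_{t=1}^{7}(z_t−z̄)(z_{t+2}−z̄) = -11.2089
Denominator Σ(z_t−z̄)² = 131.6600
r_2 = -11.2089 / 131.6600 = -0.085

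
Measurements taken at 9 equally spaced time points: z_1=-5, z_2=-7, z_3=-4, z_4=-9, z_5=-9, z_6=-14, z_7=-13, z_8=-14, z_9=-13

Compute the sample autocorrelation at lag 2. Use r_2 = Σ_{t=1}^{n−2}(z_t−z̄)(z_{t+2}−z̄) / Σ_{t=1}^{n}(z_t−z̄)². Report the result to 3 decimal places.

Mean z̄ = (-5 − 7 − 4 − 9 − 9 − 14 − 13 − 14 − 13)/9 = -9.7778
Numerator Σ_{t=1}^{7}(z_t−z̄)(z_{t+2}−z̄) = 56.6790
Denominator Σ(z_t−z̄)² = 121.5556
r_2 = 56.6790 / 121.5556 = 0.466

0.466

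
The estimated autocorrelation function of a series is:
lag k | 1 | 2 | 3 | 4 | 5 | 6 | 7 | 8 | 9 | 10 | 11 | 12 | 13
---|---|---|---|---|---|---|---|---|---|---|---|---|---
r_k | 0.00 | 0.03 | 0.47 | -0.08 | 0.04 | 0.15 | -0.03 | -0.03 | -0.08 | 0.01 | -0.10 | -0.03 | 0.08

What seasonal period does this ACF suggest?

3

The largest autocorrelation is r_3 = 0.47, with a weaker echo at lag 6 (0.15); the remaining lags stay at or below 0.08.
The dominant spike at lag 3 indicates a seasonal period of 3.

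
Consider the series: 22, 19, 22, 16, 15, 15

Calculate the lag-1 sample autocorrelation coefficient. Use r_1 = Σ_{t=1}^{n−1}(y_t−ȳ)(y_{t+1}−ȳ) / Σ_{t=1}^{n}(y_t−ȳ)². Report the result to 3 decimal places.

Mean ȳ = (22 + 19 + 22 + 16 + 15 + 15)/6 = 18.1667
Deviations from mean: 3.8333, 0.8333, 3.8333, -2.1667, -3.1667, -3.1667
Numerator Σ_{t=1}^{5}(y_t−ȳ)(y_{t+1}−ȳ) = 14.9722
Denominator Σ(y_t−ȳ)² = 54.8333
r_1 = 14.9722 / 54.8333 = 0.273

0.273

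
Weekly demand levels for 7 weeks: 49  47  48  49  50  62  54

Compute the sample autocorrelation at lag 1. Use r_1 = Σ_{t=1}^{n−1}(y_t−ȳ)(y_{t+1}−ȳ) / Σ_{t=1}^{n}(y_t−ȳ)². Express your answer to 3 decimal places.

Mean ȳ = (49 + 47 + 48 + 49 + 50 + 62 + 54)/7 = 51.2857
Deviations from mean: -2.2857, -4.2857, -3.2857, -2.2857, -1.2857, 10.7143, 2.7143
Σ(y_t−ȳ)(y_{t+1}−ȳ) = (9.7959) + (14.0816) + (7.5102) + (2.9388) + (-13.7755) + (29.0816) = 49.6327
Denominator Σ(y_t−ȳ)² = 163.4286
r_1 = 49.6327 / 163.4286 = 0.304

0.304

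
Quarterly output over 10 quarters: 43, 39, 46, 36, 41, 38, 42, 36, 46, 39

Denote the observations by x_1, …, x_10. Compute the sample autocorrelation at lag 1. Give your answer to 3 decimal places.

Mean x̄ = (43 + 39 + 46 + 36 + 41 + 38 + 42 + 36 + 46 + 39)/10 = 40.6000
Numerator Σ_{t=1}^{9}(x_t−x̄)(x_{t+1}−x̄) = -83.7600
Denominator Σ(x_t−x̄)² = 120.4000
r_1 = -83.7600 / 120.4000 = -0.696

-0.696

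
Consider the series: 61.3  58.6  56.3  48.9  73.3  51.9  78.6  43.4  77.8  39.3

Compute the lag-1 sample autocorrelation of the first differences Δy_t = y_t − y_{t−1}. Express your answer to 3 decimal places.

First differences Δy: -2.7, -2.3, -7.4, 24.4, -21.4, 26.7, -35.2, 34.4, -38.5
Mean of differences = -2.4444
Numerator Σ(Δy_t−Δȳ)(Δy_{t+1}−Δȳ) = -4685.0320
Denominator Σ(Δy_t−Δȳ)² = 5684.4222
r_1(Δy) = -4685.0320 / 5684.4222 = -0.824

-0.824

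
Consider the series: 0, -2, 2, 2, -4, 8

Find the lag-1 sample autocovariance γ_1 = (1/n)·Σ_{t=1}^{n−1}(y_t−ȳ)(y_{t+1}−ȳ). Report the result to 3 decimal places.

-6.500

Mean ȳ = (0 − 2 + 2 + 2 − 4 + 8)/6 = 1.0000
Deviations: -1.0000, -3.0000, 1.0000, 1.0000, -5.0000, 7.0000
Σ_{t=1}^{5}(y_t−ȳ)(y_{t+1}−ȳ) = -39.0000
γ_1 = -39.0000 / 6 = -6.500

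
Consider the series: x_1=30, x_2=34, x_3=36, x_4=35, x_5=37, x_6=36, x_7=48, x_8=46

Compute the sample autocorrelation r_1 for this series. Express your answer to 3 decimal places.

0.422

Mean x̄ = (30 + 34 + 36 + 35 + 37 + 36 + 48 + 46)/8 = 37.7500
Σ(x_t−x̄)(x_{t+1}−x̄) = (29.0625) + (6.5625) + (4.8125) + (2.0625) + (1.3125) + (-17.9375) + (84.5625) = 110.4375
Denominator Σ(x_t−x̄)² = 261.5000
r_1 = 110.4375 / 261.5000 = 0.422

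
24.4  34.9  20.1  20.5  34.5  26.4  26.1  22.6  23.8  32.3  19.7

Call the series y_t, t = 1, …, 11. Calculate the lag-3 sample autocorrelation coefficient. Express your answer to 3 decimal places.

Mean ȳ = (24.4 + 34.9 + 20.1 + 20.5 + 34.5 + 26.4 + 26.1 + 22.6 + 23.8 + 32.3 + 19.7)/11 = 25.9364
Numerator Σ_{t=1}^{8}(y_t−ȳ)(y_{t+3}−ȳ) = 73.8042
Denominator Σ(y_t−ȳ)² = 314.9855
r_3 = 73.8042 / 314.9855 = 0.234

0.234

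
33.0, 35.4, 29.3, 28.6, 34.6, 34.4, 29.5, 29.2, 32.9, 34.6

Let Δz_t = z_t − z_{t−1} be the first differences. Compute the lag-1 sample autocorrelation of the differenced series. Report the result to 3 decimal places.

-0.064

First differences Δz: 2.4, -6.1, -0.7, 6.0, -0.2, -4.9, -0.3, 3.7, 1.7
Mean of differences = 0.1778
Numerator Σ(Δz_t−Δz̄)(Δz_{t+1}−Δz̄) = -7.7272
Denominator Σ(Δz_t−Δz̄)² = 119.8956
r_1(Δz) = -7.7272 / 119.8956 = -0.064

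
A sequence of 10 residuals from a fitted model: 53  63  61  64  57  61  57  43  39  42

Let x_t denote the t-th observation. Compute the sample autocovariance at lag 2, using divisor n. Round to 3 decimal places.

19.300

Mean x̄ = (53 + 63 + 61 + 64 + 57 + 61 + 57 + 43 + 39 + 42)/10 = 54.0000
Σ_{t=1}^{8}(x_t−x̄)(x_{t+2}−x̄) = 193.0000
γ_2 = 193.0000 / 10 = 19.300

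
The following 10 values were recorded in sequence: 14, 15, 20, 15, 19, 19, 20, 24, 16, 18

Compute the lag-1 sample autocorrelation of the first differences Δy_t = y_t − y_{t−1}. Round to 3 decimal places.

First differences Δy: 1, 5, -5, 4, 0, 1, 4, -8, 2
Mean of differences = 0.4444
Numerator Σ(Δy_t−Δȳ)(Δy_{t+1}−Δȳ) = -84.6420
Denominator Σ(Δy_t−Δȳ)² = 150.2222
r_1(Δy) = -84.6420 / 150.2222 = -0.563

-0.563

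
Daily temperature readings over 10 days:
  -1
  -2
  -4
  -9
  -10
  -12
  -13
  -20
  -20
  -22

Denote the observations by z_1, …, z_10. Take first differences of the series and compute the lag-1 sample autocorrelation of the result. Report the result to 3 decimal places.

First differences Δz: -1, -2, -5, -1, -2, -1, -7, 0, -2
Mean of differences = -2.3333
Numerator Σ(Δz_t−Δz̄)(Δz_{t+1}−Δz̄) = -19.4444
Denominator Σ(Δz_t−Δz̄)² = 40.0000
r_1(Δz) = -19.4444 / 40.0000 = -0.486

-0.486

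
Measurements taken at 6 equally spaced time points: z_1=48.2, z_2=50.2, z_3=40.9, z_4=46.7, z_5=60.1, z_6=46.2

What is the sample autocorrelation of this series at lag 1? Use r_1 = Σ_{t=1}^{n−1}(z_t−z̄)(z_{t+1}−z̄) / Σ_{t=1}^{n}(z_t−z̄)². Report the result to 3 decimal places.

-0.237

Mean z̄ = (48.2 + 50.2 + 40.9 + 46.7 + 60.1 + 46.2)/6 = 48.7167
Deviations from mean: -0.5167, 1.4833, -7.8167, -2.0167, 11.3833, -2.5167
Σ(z_t−z̄)(z_{t+1}−z̄) = (-0.7664) + (-11.5947) + (15.7636) + (-22.9564) + (-28.6481) = -48.2019
Denominator Σ(z_t−z̄)² = 203.5483
r_1 = -48.2019 / 203.5483 = -0.237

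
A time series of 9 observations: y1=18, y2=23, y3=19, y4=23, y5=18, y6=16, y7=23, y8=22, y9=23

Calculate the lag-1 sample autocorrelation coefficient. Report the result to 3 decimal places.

-0.201

Mean ȳ = (18 + 23 + 19 + 23 + 18 + 16 + 23 + 22 + 23)/9 = 20.5556
Numerator Σ_{t=1}^{8}(y_t−ȳ)(y_{t+1}−ȳ) = -12.5309
Denominator Σ(y_t−ȳ)² = 62.2222
r_1 = -12.5309 / 62.2222 = -0.201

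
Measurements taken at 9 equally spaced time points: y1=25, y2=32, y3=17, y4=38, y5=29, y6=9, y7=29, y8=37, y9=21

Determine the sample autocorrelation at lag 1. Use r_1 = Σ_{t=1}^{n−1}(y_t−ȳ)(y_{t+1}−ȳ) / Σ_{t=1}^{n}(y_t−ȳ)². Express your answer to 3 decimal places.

-0.363

Mean ȳ = (25 + 32 + 17 + 38 + 29 + 9 + 29 + 37 + 21)/9 = 26.3333
Numerator Σ_{t=1}^{8}(y_t−ȳ)(y_{t+1}−ȳ) = -259.1111
Denominator Σ(y_t−ȳ)² = 714.0000
r_1 = -259.1111 / 714.0000 = -0.363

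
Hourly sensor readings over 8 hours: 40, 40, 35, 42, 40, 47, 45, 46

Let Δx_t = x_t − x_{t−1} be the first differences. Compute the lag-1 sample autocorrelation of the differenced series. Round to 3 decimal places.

-0.662

First differences Δx: 0, -5, 7, -2, 7, -2, 1
Mean of differences = 0.8571
Numerator Σ(Δx_t−Δx̄)(Δx_{t+1}−Δx̄) = -84.0204
Denominator Σ(Δx_t−Δx̄)² = 126.8571
r_1(Δx) = -84.0204 / 126.8571 = -0.662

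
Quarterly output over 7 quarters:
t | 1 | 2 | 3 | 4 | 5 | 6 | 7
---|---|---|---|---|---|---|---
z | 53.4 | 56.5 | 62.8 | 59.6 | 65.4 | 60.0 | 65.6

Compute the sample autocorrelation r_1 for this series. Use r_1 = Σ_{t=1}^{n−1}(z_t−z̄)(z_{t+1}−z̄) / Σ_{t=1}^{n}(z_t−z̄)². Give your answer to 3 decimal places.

0.063

Mean z̄ = (53.4 + 56.5 + 62.8 + 59.6 + 65.4 + 60.0 + 65.6)/7 = 60.4714
Deviations from mean: -7.0714, -3.9714, 2.3286, -0.8714, 4.9286, -0.4714, 5.1286
Σ(z_t−z̄)(z_{t+1}−z̄) = (28.0837) + (-9.2478) + (-2.0292) + (-4.2949) + (-2.3235) + (-2.4178) = 7.7706
Denominator Σ(z_t−z̄)² = 122.7743
r_1 = 7.7706 / 122.7743 = 0.063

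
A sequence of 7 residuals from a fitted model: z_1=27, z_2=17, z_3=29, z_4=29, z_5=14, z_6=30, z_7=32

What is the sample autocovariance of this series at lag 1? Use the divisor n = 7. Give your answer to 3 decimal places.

-13.373

Mean z̄ = (27 + 17 + 29 + 29 + 14 + 30 + 32)/7 = 25.4286
Deviations: 1.5714, -8.4286, 3.5714, 3.5714, -11.4286, 4.5714, 6.5714
Σ_{t=1}^{6}(z_t−z̄)(z_{t+1}−z̄) = -93.6122
γ_1 = -93.6122 / 7 = -13.373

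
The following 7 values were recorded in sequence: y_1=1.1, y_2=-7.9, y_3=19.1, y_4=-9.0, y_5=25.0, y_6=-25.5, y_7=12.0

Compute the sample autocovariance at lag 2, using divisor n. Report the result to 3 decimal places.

145.137

Mean ȳ = (1.1 − 7.9 + 19.1 − 9.0 + 25.0 − 25.5 + 12.0)/7 = 2.1143
Σ_{t=1}^{5}(y_t−ȳ)(y_{t+2}−ȳ) = 1015.9582
γ_2 = 1015.9582 / 7 = 145.137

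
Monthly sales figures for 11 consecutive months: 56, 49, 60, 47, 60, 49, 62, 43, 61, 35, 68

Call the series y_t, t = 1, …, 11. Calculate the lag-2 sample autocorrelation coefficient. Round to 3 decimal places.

Mean ȳ = (56 + 49 + 60 + 47 + 60 + 49 + 62 + 43 + 61 + 35 + 68)/11 = 53.6364
Numerator Σ_{t=1}^{9}(y_t−ȳ)(y_{t+2}−ȳ) = 585.1901
Denominator Σ(y_t−ȳ)² = 964.5455
r_2 = 585.1901 / 964.5455 = 0.607

0.607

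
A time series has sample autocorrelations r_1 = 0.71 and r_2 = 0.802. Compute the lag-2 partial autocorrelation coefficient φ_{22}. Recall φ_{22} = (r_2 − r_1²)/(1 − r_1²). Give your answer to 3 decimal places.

0.601

φ_{22} = (r_2 − r_1²) / (1 − r_1²)
r_1² = (0.71)² = 0.5041
Numerator = 0.802 − 0.5041 = 0.2979; denominator = 1 − 0.5041 = 0.4959
φ_{22} = 0.2979 / 0.4959 = 0.601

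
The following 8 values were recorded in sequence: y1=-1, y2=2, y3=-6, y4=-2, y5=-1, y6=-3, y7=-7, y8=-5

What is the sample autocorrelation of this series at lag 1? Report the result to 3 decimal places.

Mean ȳ = (-1 + 2 − 6 − 2 − 1 − 3 − 7 − 5)/8 = -2.8750
Deviations from mean: 1.8750, 4.8750, -3.1250, 0.8750, 1.8750, -0.1250, -4.1250, -2.1250
Σ(y_t−ȳ)(y_{t+1}−ȳ) = (9.1406) + (-15.2344) + (-2.7344) + (1.6406) + (-0.2344) + (0.5156) + (8.7656) = 1.8594
Denominator Σ(y_t−ȳ)² = 62.8750
r_1 = 1.8594 / 62.8750 = 0.030

0.030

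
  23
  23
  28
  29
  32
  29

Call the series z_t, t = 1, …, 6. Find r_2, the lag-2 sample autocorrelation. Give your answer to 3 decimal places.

-0.065

Mean z̄ = (23 + 23 + 28 + 29 + 32 + 29)/6 = 27.3333
Numerator Σ_{t=1}^{4}(z_t−z̄)(z_{t+2}−z̄) = -4.2222
Denominator Σ(z_t−z̄)² = 65.3333
r_2 = -4.2222 / 65.3333 = -0.065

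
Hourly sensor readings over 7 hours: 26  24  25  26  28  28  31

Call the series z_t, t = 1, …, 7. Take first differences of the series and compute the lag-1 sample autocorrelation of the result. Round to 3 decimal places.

First differences Δz: -2, 1, 1, 2, 0, 3
Mean of differences = 0.8333
Numerator Σ(Δz_t−Δz̄)(Δz_{t+1}−Δz̄) = -3.0278
Denominator Σ(Δz_t−Δz̄)² = 14.8333
r_1(Δz) = -3.0278 / 14.8333 = -0.204

-0.204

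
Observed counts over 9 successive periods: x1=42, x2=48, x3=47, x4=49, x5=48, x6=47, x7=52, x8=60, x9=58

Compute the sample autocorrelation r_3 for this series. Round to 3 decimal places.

Mean x̄ = (42 + 48 + 47 + 49 + 48 + 47 + 52 + 60 + 58)/9 = 50.1111
Numerator Σ_{t=1}^{6}(x_t−x̄)(x_{t+3}−x̄) = -24.3704
Denominator Σ(x_t−x̄)² = 258.8889
r_3 = -24.3704 / 258.8889 = -0.094

-0.094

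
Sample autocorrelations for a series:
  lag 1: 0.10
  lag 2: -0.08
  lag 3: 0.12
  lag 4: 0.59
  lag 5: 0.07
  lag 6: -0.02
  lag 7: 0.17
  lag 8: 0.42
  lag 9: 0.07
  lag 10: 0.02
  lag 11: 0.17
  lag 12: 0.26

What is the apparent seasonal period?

4

The largest autocorrelation is r_4 = 0.59, with weaker echoes at lags 8 (0.42) and 12 (0.26); the remaining lags stay at or below 0.17.
The dominant spike at lag 4 indicates a seasonal period of 4.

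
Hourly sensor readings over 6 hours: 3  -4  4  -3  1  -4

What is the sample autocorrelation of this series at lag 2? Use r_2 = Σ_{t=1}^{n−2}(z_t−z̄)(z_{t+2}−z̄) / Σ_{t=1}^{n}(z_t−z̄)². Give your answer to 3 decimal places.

Mean z̄ = (3 − 4 + 4 − 3 + 1 − 4)/6 = -0.5000
Deviations from mean: 3.5000, -3.5000, 4.5000, -2.5000, 1.5000, -3.5000
Σ(z_t−z̄)(z_{t+2}−z̄) = (15.7500) + (8.7500) + (6.7500) + (8.7500) = 40.0000
Denominator Σ(z_t−z̄)² = 65.5000
r_2 = 40.0000 / 65.5000 = 0.611

0.611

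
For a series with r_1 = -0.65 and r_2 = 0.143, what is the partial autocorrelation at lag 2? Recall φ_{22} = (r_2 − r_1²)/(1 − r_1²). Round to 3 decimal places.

φ_{22} = (r_2 − r_1²) / (1 − r_1²)
r_1² = (-0.65)² = 0.4225
Numerator = 0.143 − 0.4225 = -0.2795; denominator = 1 − 0.4225 = 0.5775
φ_{22} = -0.2795 / 0.5775 = -0.484

-0.484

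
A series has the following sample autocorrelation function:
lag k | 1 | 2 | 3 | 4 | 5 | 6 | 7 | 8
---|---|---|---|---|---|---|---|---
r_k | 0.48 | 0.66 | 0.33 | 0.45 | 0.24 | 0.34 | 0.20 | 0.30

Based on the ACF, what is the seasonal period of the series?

The largest autocorrelation is r_2 = 0.66; the remaining lags stay at or below 0.48.
The dominant spike at lag 2 indicates a seasonal period of 2.

2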